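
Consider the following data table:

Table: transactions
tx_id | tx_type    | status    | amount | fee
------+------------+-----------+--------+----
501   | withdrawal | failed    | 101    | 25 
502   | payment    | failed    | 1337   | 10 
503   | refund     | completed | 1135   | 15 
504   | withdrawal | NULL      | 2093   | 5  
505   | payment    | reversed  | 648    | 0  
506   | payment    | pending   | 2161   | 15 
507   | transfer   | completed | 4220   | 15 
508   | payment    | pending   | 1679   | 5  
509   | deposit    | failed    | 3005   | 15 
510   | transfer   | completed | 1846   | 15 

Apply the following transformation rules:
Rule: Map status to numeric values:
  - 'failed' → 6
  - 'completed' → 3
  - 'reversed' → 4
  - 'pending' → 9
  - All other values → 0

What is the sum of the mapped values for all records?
49

Step 1: Apply mapping to each record
Step 2: Count by status:
  'failed': 3 records × 6 = 18
  'completed': 3 records × 3 = 9
  'reversed': 1 records × 4 = 4
  'pending': 2 records × 9 = 18
Step 3: Sum all mapped values = 49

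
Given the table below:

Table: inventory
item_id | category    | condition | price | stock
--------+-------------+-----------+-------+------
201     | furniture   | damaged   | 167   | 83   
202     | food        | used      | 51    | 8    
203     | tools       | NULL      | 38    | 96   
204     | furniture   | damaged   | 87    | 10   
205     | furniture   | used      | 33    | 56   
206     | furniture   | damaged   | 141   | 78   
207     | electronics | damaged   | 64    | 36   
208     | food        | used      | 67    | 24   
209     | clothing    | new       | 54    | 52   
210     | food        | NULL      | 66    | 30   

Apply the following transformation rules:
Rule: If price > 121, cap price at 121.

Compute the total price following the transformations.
702

Step 1: 2 records have price > 121
Step 2: These records originally summed to 308
Step 3: After capping: 2 × 121 = 242
Step 4: Unaffected records sum: 460
Step 5: Final sum = 242 + 460 = 702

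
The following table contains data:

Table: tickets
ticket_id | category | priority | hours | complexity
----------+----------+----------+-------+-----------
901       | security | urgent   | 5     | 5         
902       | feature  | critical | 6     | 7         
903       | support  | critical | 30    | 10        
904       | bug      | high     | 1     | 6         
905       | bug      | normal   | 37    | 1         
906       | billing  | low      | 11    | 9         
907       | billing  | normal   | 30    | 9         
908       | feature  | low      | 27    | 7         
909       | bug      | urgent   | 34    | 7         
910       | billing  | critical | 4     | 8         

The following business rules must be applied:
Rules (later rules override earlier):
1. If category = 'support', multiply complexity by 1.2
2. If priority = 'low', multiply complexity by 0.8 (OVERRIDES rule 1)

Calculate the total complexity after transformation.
67.8

Step 1: Rule 2 takes priority for records with priority = 'low'
  - 2 records: 16 × 0.8 = 12.8
Step 2: Rule 1 applies to remaining records with category = 'support'
  - 1 records: 10 × 1.2 = 12.0
Step 3: Other records unchanged: 43
Step 4: Final sum = 12.8 + 12.0 + 43 = 67.8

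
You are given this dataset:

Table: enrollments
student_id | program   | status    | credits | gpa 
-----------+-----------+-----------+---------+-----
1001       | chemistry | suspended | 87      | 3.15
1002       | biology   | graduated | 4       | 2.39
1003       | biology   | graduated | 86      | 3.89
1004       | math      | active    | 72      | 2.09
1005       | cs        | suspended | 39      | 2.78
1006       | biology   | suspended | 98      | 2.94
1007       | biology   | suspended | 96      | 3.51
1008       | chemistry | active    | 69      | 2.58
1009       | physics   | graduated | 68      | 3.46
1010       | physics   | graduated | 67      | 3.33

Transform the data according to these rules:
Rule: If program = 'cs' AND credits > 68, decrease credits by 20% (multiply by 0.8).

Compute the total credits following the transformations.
686

Step 1: Find records where program = 'cs' AND credits > 68
Step 2: 0 records match, summing to 0
Step 3: After multiplier: 0 × 0.8 = 0.0
Step 4: Unaffected records sum: 686
Step 5: Final sum = 0.0 + 686 = 686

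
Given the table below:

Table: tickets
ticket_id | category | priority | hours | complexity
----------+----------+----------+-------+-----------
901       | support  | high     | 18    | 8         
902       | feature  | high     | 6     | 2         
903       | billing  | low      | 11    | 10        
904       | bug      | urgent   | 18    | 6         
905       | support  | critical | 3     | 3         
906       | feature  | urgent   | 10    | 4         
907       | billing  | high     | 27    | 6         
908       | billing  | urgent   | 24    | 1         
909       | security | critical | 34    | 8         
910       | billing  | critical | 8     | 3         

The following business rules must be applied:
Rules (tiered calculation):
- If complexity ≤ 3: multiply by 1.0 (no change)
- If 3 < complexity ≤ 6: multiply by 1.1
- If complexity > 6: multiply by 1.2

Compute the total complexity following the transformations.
57.8

Step 1: Tier 1 (complexity ≤ 3): 4 records, sum = 9 × 1.0 = 9.0
Step 2: Tier 2 (3 < complexity ≤ 6): 3 records, sum = 16 × 1.1 = 17.6
Step 3: Tier 3 (complexity > 6): 3 records, sum = 26 × 1.2 = 31.2
Step 4: Final sum = 9.0 + 17.6 + 31.2 = 57.8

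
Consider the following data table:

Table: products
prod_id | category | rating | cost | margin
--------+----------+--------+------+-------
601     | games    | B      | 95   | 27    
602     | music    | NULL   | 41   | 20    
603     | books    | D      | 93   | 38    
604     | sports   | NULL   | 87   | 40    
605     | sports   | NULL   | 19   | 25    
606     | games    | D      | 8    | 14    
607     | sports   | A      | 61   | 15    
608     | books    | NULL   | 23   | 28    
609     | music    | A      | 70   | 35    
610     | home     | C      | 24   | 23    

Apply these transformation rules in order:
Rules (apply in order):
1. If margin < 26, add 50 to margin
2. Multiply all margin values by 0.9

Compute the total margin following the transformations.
463.5

Step 1: Apply Rule 1 - Add 50 to records with margin < 26
  - 5 records affected: 97 + (5 × 50) = 347
  - Unaffected records: 168
  - Sum after Rule 1: 515
Step 2: Apply Rule 2 - Multiply all by 0.9
  - 515 × 0.9 = 463.5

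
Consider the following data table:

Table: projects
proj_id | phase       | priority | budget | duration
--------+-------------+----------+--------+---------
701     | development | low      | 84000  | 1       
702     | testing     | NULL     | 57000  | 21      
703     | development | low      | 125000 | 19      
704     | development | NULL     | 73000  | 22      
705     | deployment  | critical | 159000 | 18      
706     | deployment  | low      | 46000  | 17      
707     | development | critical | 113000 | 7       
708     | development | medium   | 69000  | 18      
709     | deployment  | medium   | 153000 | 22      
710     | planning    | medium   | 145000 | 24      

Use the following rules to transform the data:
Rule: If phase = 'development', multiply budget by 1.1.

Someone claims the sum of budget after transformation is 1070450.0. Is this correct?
No, the correct result is 1070400.0.

Step 1: Calculate the correct sum after transformation
Step 2: Apply multiplier 1.1 to records where phase = 'development'
Step 3: Correct result = 1070400.0
Step 4: Claimed result = 1070450.0
Step 5: 1070400.0 ≠ 1070450.0
Conclusion: The claimed result is incorrect. The correct answer is 1070400.0.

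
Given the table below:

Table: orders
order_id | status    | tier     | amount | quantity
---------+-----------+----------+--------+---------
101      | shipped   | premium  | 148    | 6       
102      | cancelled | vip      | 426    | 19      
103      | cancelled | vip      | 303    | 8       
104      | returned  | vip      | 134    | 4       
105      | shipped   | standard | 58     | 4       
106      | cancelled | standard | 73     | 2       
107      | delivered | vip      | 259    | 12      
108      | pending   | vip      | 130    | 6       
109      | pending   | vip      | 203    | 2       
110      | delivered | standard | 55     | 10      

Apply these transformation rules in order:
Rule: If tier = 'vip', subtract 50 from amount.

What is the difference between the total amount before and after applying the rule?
300

Step 1: Original sum of amount = 1789
Step 2: 6 records have tier = 'vip'
Step 3: Each affected record changes by -50
Step 4: Total change = 6 × -50 = -300
Step 5: New sum = 1789 + -300 = 1489
Step 6: Difference = |1489 - 1789| = 300
        (Sum decreased by 300)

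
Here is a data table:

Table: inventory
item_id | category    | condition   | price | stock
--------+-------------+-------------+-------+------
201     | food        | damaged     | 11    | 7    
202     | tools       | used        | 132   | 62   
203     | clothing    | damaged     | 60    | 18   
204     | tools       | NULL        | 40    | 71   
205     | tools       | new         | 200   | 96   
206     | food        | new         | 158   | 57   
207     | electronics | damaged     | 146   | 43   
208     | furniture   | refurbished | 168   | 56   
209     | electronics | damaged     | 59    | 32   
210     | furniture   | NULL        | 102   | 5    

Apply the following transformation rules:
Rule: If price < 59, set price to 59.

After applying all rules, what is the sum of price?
1143

Step 1: 2 records have price < 59
Step 2: These records originally summed to 51
Step 3: After setting to minimum: 2 × 59 = 118
Step 4: Unaffected records sum: 1025
Step 5: Final sum = 118 + 1025 = 1143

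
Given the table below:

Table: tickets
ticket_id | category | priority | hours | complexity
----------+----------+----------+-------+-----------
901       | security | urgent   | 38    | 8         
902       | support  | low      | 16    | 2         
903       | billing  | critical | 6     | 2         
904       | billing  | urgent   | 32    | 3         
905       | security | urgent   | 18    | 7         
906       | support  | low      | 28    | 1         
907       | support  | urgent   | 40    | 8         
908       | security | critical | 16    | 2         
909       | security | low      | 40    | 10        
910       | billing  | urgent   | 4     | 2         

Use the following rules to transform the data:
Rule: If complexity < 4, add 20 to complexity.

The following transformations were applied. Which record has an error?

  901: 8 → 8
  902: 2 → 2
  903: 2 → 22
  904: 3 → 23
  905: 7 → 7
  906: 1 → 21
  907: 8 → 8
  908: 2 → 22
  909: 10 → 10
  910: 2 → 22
Record 902 has an error. The correct transformed value should be 22, not 2.

Step 1: Check each record against the rule
Step 2: Record 902 has complexity = 2
Step 3: Since 2 < 4, the bonus should have been applied
Step 4: Correct value = 22, but claimed value = 2
Conclusion: Record 902 has the error.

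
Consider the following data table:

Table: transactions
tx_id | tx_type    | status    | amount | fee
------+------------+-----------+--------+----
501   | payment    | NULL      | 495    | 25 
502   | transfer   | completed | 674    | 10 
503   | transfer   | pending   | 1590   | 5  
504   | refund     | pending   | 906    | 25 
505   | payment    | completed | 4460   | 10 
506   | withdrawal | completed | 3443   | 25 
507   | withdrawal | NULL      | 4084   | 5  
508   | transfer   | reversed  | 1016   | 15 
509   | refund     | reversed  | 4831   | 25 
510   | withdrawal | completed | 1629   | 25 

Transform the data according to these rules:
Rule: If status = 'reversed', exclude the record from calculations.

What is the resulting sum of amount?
17281

Step 1: Identify records where status = 'reversed'
Step 2: The excluded records sum to 5847
Step 3: Original total amount = 23128
Step 4: Remaining total = 23128 - 5847 = 17281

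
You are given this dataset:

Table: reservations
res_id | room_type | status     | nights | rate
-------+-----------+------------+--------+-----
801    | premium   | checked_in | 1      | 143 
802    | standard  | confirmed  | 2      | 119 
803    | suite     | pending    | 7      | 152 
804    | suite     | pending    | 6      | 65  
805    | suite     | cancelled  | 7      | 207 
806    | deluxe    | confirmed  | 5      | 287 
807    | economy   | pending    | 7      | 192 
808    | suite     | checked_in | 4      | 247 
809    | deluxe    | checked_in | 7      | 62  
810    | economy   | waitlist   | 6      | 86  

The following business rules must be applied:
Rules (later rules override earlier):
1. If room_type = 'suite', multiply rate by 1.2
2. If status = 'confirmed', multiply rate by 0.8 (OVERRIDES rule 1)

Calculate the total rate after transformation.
1613.0

Step 1: Rule 2 takes priority for records with status = 'confirmed'
  - 2 records: 406 × 0.8 = 324.8
Step 2: Rule 1 applies to remaining records with room_type = 'suite'
  - 4 records: 671 × 1.2 = 805.2
Step 3: Other records unchanged: 483
Step 4: Final sum = 324.8 + 805.2 + 483 = 1613.0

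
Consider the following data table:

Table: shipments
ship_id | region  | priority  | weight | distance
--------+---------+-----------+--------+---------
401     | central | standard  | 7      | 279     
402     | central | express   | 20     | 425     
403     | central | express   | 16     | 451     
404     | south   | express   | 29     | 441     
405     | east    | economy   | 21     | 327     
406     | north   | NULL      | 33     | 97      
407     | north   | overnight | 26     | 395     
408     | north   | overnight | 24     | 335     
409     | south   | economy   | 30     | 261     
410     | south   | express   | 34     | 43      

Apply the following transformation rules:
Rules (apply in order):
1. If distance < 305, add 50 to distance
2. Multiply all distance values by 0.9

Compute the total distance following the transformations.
2928.6

Step 1: Apply Rule 1 - Add 50 to records with distance < 305
  - 4 records affected: 680 + (4 × 50) = 880
  - Unaffected records: 2374
  - Sum after Rule 1: 3254
Step 2: Apply Rule 2 - Multiply all by 0.9
  - 3254 × 0.9 = 2928.6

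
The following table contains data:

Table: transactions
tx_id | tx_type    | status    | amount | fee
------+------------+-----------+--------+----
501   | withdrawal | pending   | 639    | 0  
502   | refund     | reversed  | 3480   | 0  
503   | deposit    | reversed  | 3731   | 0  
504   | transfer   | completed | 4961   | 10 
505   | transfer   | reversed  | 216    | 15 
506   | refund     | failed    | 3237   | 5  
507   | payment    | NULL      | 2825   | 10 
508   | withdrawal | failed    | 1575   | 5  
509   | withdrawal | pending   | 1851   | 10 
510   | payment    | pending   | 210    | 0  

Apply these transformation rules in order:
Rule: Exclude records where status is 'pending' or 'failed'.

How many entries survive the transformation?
5

Step 1: Count records to exclude
  - 3 (pending) + 2 (failed) = 5 records
Step 2: Total records: 10
Step 3: Remaining = 10 - 5 = 5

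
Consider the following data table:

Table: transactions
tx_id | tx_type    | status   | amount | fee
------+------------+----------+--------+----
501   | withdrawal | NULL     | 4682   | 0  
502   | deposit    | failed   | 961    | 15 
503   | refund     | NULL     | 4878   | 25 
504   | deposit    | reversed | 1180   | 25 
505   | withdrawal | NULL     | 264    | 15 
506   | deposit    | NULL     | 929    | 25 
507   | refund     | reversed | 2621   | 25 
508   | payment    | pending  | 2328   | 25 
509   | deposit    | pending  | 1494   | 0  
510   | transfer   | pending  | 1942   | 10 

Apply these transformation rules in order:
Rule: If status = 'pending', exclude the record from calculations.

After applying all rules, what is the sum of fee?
130

Step 1: Identify records where status = 'pending'
Step 2: The excluded records sum to 35
Step 3: Original total fee = 165
Step 4: Remaining total = 165 - 35 = 130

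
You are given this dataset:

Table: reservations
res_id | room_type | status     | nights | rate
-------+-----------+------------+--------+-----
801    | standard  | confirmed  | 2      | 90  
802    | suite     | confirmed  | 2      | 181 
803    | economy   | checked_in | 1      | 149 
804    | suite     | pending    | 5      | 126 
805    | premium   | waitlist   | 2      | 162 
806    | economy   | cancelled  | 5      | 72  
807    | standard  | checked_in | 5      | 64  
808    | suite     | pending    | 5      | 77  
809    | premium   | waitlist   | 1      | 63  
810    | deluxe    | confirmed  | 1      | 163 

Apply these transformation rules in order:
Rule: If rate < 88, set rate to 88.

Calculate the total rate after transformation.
1223

Step 1: 4 records have rate < 88
Step 2: These records originally summed to 276
Step 3: After setting to minimum: 4 × 88 = 352
Step 4: Unaffected records sum: 871
Step 5: Final sum = 352 + 871 = 1223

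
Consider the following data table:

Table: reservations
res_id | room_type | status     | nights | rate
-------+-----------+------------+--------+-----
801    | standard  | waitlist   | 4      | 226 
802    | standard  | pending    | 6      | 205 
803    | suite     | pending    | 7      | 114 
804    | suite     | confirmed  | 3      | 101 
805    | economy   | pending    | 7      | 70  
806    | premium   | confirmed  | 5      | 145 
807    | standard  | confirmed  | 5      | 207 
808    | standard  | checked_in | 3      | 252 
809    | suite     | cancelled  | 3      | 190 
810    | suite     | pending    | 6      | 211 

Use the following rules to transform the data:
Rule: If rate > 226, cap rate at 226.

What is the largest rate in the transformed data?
226

Step 1: Original maximum rate = 252
Step 2: Apply cap at 226
Step 3: 1 records had rate > 226 and were capped
Step 4: Maximum after transformation = 226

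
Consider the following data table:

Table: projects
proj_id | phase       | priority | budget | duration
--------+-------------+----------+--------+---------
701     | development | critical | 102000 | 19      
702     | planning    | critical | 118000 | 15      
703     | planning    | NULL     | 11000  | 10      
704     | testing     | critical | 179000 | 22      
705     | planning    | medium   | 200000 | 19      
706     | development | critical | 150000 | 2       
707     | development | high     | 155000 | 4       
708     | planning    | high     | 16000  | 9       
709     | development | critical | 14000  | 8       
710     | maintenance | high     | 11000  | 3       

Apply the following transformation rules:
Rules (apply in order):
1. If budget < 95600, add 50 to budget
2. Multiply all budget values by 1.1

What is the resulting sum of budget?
1051820.0

Step 1: Apply Rule 1 - Add 50 to records with budget < 95600
  - 4 records affected: 52000 + (4 × 50) = 52200
  - Unaffected records: 904000
  - Sum after Rule 1: 956200
Step 2: Apply Rule 2 - Multiply all by 1.1
  - 956200 × 1.1 = 1051820.0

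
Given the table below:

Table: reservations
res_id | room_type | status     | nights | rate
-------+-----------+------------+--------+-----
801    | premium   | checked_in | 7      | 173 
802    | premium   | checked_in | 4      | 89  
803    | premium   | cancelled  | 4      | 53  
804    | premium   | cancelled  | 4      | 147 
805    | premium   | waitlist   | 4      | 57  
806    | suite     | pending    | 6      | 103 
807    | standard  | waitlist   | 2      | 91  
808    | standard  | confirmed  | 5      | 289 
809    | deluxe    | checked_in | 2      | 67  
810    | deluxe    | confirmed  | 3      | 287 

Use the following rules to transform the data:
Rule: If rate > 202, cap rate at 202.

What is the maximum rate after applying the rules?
202

Step 1: Original maximum rate = 289
Step 2: Apply cap at 202
Step 3: 2 records had rate > 202 and were capped
Step 4: Maximum after transformation = 202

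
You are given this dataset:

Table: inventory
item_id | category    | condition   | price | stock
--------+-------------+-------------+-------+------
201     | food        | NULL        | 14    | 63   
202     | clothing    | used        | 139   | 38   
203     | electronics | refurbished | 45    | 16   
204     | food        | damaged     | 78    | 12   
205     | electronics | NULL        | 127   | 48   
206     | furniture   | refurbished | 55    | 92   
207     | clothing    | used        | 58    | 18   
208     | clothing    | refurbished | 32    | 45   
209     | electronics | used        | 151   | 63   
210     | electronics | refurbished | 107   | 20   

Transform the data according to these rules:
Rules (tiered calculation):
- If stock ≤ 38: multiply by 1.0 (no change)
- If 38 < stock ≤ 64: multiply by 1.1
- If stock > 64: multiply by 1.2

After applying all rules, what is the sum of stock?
455.3

Step 1: Tier 1 (stock ≤ 38): 5 records, sum = 104 × 1.0 = 104.0
Step 2: Tier 2 (38 < stock ≤ 64): 4 records, sum = 219 × 1.1 = 240.9
Step 3: Tier 3 (stock > 64): 1 records, sum = 92 × 1.2 = 110.4
Step 4: Final sum = 104.0 + 240.9 + 110.4 = 455.3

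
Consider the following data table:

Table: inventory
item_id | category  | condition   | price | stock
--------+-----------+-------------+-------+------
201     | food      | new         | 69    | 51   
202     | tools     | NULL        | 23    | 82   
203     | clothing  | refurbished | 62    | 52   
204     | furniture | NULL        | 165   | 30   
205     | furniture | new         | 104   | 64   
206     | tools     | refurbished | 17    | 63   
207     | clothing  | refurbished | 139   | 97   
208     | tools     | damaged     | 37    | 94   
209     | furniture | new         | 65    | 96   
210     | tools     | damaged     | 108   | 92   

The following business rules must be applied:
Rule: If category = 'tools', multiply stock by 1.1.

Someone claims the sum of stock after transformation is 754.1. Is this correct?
Yes, the result is correct.

Step 1: Calculate the correct sum after transformation
Step 2: Apply multiplier 1.1 to records where category = 'tools'
Step 3: Correct result = 754.1
Step 4: Claimed result = 754.1
Step 5: 754.1 = 754.1 ✓
Conclusion: The claimed result is correct.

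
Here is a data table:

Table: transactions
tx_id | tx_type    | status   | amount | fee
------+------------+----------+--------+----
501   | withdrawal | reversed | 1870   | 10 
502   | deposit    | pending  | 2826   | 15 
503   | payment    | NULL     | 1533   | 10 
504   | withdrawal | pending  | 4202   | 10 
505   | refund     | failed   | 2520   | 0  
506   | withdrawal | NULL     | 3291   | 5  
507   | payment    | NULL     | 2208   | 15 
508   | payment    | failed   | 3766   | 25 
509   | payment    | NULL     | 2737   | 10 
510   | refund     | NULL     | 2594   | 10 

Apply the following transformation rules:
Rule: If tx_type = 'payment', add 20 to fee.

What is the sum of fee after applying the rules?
190

Step 1: Count records where tx_type = 'payment': 4
Step 2: Total bonus added: 4 × 20 = 80
Step 3: Original sum of fee: 110
Step 4: Final sum = 110 + 80 = 190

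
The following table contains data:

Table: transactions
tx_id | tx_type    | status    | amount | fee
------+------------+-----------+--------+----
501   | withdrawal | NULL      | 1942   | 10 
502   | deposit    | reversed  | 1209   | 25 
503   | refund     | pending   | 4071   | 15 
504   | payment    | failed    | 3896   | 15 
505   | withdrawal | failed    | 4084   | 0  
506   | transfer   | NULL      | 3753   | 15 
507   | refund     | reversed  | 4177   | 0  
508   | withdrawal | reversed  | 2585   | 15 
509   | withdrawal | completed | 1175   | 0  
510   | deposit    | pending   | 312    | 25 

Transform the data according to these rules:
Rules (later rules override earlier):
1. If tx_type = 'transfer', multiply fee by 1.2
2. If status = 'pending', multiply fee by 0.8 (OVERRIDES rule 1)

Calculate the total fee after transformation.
115.0

Step 1: Rule 2 takes priority for records with status = 'pending'
  - 2 records: 40 × 0.8 = 32.0
Step 2: Rule 1 applies to remaining records with tx_type = 'transfer'
  - 1 records: 15 × 1.2 = 18.0
Step 3: Other records unchanged: 65
Step 4: Final sum = 32.0 + 18.0 + 65 = 115.0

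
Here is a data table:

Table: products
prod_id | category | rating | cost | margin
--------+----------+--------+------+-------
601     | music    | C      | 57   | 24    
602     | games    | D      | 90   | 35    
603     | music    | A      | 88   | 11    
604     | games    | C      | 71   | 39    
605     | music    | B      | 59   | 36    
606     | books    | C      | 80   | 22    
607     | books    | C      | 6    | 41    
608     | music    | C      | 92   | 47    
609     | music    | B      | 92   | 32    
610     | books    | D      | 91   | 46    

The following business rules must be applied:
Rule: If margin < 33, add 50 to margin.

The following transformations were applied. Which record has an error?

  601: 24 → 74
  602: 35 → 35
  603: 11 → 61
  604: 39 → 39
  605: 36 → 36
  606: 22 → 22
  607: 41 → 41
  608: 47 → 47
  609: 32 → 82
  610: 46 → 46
Record 606 has an error. The correct transformed value should be 72, not 22.

Step 1: Check each record against the rule
Step 2: Record 606 has margin = 22
Step 3: Since 22 < 33, the bonus should have been applied
Step 4: Correct value = 72, but claimed value = 22
Conclusion: Record 606 has the error.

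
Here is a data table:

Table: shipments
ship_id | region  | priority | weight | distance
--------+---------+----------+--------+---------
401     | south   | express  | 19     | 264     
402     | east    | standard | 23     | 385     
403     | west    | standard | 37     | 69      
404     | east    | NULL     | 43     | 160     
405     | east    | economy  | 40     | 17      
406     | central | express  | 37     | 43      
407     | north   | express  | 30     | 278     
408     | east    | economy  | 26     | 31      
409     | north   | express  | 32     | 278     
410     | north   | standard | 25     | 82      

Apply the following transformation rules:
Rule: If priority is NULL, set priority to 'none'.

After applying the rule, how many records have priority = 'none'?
1

Step 1: Count records where priority IS NULL
Step 2: Found 1 records with NULL priority
Step 3: These records will have priority set to 'none'
Step 4: Records already having priority = 'none': 0
Step 5: Answer: 1 + 0 = 1 records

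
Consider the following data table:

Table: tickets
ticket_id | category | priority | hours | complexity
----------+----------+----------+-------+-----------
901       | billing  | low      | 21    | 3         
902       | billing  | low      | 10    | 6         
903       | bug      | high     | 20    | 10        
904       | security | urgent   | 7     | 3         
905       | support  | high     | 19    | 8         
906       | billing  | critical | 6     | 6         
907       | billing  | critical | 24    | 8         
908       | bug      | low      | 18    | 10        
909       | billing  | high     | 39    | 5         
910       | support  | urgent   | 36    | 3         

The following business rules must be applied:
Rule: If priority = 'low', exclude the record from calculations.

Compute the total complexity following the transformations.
43

Step 1: Identify records where priority = 'low'
Step 2: The excluded records sum to 19
Step 3: Original total complexity = 62
Step 4: Remaining total = 62 - 19 = 43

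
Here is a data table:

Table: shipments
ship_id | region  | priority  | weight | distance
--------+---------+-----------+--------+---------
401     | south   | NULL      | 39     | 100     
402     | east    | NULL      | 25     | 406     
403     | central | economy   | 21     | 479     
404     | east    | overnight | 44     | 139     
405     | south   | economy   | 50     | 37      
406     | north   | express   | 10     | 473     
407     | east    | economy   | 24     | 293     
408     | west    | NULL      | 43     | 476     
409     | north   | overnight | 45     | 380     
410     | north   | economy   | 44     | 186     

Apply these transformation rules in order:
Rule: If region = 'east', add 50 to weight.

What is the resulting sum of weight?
495

Step 1: Count records where region = 'east': 3
Step 2: Total bonus added: 3 × 50 = 150
Step 3: Original sum of weight: 345
Step 4: Final sum = 345 + 150 = 495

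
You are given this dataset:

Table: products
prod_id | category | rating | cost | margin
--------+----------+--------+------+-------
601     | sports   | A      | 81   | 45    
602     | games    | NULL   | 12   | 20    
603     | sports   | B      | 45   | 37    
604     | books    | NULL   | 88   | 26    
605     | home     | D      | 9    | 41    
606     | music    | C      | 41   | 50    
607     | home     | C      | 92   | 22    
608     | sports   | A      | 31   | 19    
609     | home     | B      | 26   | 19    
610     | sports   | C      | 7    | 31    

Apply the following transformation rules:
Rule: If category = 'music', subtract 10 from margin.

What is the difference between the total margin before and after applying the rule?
10

Step 1: Original sum of margin = 310
Step 2: 1 records have category = 'music'
Step 3: Each affected record changes by -10
Step 4: Total change = 1 × -10 = -10
Step 5: New sum = 310 + -10 = 300
Step 6: Difference = |300 - 310| = 10
        (Sum decreased by 10)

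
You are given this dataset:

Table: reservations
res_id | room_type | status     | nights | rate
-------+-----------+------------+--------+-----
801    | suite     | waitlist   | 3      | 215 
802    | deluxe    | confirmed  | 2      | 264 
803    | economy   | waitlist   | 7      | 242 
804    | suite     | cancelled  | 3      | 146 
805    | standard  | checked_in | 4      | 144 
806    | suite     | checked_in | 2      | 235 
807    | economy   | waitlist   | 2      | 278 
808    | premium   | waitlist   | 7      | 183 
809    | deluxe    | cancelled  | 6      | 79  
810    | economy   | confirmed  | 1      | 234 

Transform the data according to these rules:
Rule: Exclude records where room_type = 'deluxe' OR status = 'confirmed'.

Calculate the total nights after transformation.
28

Step 1: Find records where room_type = 'deluxe' OR status = 'confirmed'
Step 2: 3 records match, summing to 9
Step 3: Original sum: 37
Step 4: Remaining sum = 37 - 9 = 28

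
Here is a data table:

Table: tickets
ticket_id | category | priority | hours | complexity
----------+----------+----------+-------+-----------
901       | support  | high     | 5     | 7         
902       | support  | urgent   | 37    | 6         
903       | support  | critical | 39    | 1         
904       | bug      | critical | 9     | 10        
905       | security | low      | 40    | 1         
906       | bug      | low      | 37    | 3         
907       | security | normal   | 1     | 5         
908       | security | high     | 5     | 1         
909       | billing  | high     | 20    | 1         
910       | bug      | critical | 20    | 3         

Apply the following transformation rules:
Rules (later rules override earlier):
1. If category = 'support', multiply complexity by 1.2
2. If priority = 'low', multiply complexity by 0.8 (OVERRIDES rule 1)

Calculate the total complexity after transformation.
40.0

Step 1: Rule 2 takes priority for records with priority = 'low'
  - 2 records: 4 × 0.8 = 3.2
Step 2: Rule 1 applies to remaining records with category = 'support'
  - 3 records: 14 × 1.2 = 16.8
Step 3: Other records unchanged: 20
Step 4: Final sum = 3.2 + 16.8 + 20 = 40.0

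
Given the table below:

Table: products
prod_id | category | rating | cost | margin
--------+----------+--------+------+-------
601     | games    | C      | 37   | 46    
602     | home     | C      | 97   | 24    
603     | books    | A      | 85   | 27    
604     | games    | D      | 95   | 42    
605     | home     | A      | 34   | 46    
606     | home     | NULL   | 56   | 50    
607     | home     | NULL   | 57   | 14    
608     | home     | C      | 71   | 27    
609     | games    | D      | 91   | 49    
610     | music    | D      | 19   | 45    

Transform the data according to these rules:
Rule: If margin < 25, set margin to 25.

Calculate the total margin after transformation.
382

Step 1: 2 records have margin < 25
Step 2: These records originally summed to 38
Step 3: After setting to minimum: 2 × 25 = 50
Step 4: Unaffected records sum: 332
Step 5: Final sum = 50 + 332 = 382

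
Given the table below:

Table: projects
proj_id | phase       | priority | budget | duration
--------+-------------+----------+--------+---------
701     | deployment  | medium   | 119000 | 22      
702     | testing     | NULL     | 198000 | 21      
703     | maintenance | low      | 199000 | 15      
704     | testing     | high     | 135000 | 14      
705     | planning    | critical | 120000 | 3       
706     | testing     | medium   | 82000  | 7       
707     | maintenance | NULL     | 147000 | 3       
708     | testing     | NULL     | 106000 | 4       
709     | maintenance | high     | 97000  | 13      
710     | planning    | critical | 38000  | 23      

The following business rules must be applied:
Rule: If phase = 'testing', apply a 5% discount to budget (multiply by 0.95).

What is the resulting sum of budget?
1214950.0

Step 1: Records with phase = 'testing' have total budget = 521000
Step 2: Apply multiplier: 521000 × 0.95 = 494950.0
Step 3: Other records total: 720000
Step 4: Final sum = 494950.0 + 720000 = 1214950.0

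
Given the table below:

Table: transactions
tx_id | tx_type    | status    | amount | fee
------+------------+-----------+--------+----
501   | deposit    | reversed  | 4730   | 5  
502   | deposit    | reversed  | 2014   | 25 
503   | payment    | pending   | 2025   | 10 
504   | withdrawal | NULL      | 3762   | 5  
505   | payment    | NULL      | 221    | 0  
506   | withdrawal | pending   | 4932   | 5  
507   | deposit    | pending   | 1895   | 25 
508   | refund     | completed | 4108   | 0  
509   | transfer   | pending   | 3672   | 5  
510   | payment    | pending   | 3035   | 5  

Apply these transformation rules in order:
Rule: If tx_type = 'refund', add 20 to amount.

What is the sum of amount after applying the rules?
30414

Step 1: Count records where tx_type = 'refund': 1
Step 2: Total bonus added: 1 × 20 = 20
Step 3: Original sum of amount: 30394
Step 4: Final sum = 30394 + 20 = 30414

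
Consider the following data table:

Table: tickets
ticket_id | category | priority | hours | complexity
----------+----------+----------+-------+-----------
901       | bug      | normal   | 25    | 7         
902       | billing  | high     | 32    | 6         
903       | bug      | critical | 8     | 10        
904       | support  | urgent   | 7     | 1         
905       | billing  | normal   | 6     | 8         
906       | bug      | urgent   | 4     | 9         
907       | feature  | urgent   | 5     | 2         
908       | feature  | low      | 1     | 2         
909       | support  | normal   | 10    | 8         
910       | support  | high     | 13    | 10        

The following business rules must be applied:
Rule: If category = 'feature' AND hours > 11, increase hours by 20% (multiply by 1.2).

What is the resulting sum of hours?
111

Step 1: Find records where category = 'feature' AND hours > 11
Step 2: 0 records match, summing to 0
Step 3: After multiplier: 0 × 1.2 = 0.0
Step 4: Unaffected records sum: 111
Step 5: Final sum = 0.0 + 111 = 111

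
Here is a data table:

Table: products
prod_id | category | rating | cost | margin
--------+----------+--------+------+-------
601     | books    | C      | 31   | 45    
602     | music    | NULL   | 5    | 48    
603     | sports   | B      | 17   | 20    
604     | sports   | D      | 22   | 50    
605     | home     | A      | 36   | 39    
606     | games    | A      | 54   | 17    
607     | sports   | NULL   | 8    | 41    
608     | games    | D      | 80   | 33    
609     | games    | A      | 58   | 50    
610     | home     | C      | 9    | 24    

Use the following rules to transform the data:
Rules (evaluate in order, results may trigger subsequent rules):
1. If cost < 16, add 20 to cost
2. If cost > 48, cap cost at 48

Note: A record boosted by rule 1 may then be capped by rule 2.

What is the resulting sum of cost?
332

Step 1: Apply rule 1 to records with cost < 16
  - 3 records get bonus of 20
  - Of these, 0 records then exceed 48 and get capped
Step 2: Apply rule 2 to records with cost > 48
  - 3 records (original) are capped
Step 3: Calculate final sum = 332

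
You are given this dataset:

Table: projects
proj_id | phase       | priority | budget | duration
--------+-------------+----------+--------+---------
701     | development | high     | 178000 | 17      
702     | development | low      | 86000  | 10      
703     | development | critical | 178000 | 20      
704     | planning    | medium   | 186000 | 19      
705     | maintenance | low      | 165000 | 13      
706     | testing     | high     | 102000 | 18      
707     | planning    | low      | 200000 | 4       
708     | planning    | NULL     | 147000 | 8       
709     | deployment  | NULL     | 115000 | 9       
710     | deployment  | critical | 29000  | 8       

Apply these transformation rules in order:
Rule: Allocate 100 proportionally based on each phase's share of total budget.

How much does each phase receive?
deployment: 10.39, development: 31.89, maintenance: 11.9, planning: 38.46, testing: 7.36

Step 1: Calculate total budget = 1386000
Step 2: Calculate each phase's proportion:
  deployment: 144000/1386000 = 10.39% → 10.39
  development: 442000/1386000 = 31.89% → 31.89
  maintenance: 165000/1386000 = 11.90% → 11.9
  planning: 533000/1386000 = 38.46% → 38.46
  testing: 102000/1386000 = 7.36% → 7.36
Step 3: Verify: sum of allocations ≈ 100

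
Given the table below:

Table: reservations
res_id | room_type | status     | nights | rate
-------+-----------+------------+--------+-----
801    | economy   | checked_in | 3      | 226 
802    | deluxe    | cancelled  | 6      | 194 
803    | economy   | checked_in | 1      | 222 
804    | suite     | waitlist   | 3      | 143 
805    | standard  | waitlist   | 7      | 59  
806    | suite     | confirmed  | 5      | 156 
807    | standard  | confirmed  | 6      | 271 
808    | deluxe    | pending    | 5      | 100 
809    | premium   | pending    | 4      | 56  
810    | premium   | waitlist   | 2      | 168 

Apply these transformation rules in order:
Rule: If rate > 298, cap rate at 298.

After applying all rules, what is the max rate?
271

Step 1: Original maximum rate = 271
Step 2: Check cap of 298 against maximum
Step 3: No records exceed the cap (max 271 <= cap 298), so no capping applies
Step 4: Maximum after transformation = 271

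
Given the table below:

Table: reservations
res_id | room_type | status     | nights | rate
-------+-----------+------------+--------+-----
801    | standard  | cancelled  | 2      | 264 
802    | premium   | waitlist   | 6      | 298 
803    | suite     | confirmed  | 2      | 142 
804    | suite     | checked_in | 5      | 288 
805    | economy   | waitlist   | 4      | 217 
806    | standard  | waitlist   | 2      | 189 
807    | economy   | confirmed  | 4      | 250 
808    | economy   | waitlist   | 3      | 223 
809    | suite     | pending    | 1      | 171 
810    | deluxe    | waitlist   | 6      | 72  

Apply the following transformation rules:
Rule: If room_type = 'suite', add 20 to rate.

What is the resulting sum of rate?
2174

Step 1: Count records where room_type = 'suite': 3
Step 2: Total bonus added: 3 × 20 = 60
Step 3: Original sum of rate: 2114
Step 4: Final sum = 2114 + 60 = 2174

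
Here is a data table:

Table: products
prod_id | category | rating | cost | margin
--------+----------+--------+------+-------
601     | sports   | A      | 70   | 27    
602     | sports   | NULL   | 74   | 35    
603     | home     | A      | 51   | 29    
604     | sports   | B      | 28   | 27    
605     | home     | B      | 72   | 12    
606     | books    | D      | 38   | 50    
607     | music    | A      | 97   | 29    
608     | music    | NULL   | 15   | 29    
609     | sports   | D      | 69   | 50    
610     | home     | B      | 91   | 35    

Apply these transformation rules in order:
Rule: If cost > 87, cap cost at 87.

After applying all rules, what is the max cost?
87

Step 1: Original maximum cost = 97
Step 2: Apply cap at 87
Step 3: 2 records had cost > 87 and were capped
Step 4: Maximum after transformation = 87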